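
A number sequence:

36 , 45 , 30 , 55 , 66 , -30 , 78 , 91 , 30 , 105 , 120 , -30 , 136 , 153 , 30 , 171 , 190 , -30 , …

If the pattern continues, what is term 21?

The slot pattern repeats as AAB (period 3), so there are 2 interleaved tracks.
Track A: 36, 45, 55, 66, 78, 91, 105, 120, 136, 153, 171, 190 — triangular numbers starting at T_8.
Track B: 30, -30, 30, -30, 30, -30 — alternating ±30.
The 21st slot belongs to track B; its 7th term is 30.

30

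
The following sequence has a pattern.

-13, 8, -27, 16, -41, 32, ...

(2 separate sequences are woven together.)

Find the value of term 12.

Split by position mod 2 into 2 tracks.
Track A = -13, -27, -41: arithmetic with common difference −14.
Track B = 8, 16, 32: geometric, ×2 each step.
Position 12 → track B, term 6 = 256.

256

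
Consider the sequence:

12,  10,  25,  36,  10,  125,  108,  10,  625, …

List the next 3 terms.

Split by position mod 3 into 3 tracks.
Track A: 12, 36, 108. Geometric with ratio 3.
Track B: 10, 10, 10. Always 10.
Track C: 25, 125, 625. Powers of 5.
Position 10 falls in track A as its term 4, giving 324.
The 11th slot belongs to track B; its 4th term is 10.
Term 12 comes from track C (its 4th entry): 3125.

324, 10, 3125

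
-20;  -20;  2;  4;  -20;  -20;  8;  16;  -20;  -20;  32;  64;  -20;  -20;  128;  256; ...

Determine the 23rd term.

2048

Positions follow the repeating pattern AABB; grouping by letter gives 2 tracks.
Stream A: -20, -20, -20, -20, -20, -20, -20, -20. Constant -20.
Stream B: 2, 4, 8, 16, 32, 64, 128, 256. Geometric with ratio 2.
Term 23 comes from stream B (its 11th entry): 2048.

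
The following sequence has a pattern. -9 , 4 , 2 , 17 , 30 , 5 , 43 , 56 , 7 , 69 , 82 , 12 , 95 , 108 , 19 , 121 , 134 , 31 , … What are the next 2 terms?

Positions follow the repeating pattern AAB; grouping by letter gives 2 tracks.
Track A is -9, 4, 17, 30, 43, 56, 69, 82, 95, 108, 121, 134, which is adding 13 each time.
Track B is 2, 5, 7, 12, 19, 31, which is Fibonacci-style (each term is the sum of the two before it).
The 19th slot belongs to track A; its 13th term is 147.
Term 20 comes from track A (its 14th entry): 160.

147, 160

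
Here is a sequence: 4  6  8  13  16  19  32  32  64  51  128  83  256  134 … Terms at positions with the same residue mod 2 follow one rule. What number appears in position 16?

217

Positions 1, 3, 5, … form one subsequence and positions 2, 4, 6, … form another.
Track A: 4, 8, 16, 32, 64, 128, 256 (successive powers of 2).
Track B: 6, 13, 19, 32, 51, 83, 134 (a Fibonacci-like recurrence a_n = a_{n-1} + a_{n-2}).
Position 16 → track B, term 8 = 217.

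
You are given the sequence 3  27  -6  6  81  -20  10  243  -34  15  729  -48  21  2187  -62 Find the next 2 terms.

Taking every 3rd term gives 3 separate tracks.
Track A: 3, 6, 10, 15, 21 (triangular numbers starting at T_2).
Track B: 27, 81, 243, 729, 2187 (powers of 3).
Track C: -6, -20, -34, -48, -62 (subtracting 14 each time).
Term 16 comes from track A (its 6th entry): 28.
The 17th slot belongs to track B; its 6th term is 6561.

28, 6561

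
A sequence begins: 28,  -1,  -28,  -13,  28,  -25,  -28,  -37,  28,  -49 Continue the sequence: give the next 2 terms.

Split by position mod 2 into 2 tracks.
Subsequence A: 28, -28, 28, -28, 28 (the oscillation 28·(−1)^(n+1)).
Subsequence B: -1, -13, -25, -37, -49 (linear: a_n = 11 − 12·n).
Position 11 → subsequence A, term 6 = -28.
The 12th slot belongs to subsequence B; its 6th term is -61.

-28, -61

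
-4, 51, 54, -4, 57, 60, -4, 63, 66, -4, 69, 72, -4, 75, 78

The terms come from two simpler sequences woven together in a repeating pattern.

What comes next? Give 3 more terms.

Reading positions in blocks of 3 reveals the pattern ABB — 2 tracks woven together.
Subsequence A: -4, -4, -4, -4, -4. Always -4.
Subsequence B: 51, 54, 57, 60, 63, 66, 69, 72, 75, 78. Linear: a_n = 48 + 3·n.
The 16th slot belongs to subsequence A; its 6th term is -4.
Position 17 → subsequence B, term 11 = 81.
The 18th slot belongs to subsequence B; its 12th term is 84.

-4, 81, 84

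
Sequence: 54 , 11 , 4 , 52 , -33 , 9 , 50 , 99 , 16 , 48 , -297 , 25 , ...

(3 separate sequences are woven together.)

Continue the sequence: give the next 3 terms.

The terms cycle through 3 interleaved subsequences.
Subsequence A: 54, 52, 50, 48. Arithmetic, step −2.
Subsequence B: 11, -33, 99, -297. A geometric progression (common ratio -3).
Subsequence C: 4, 9, 16, 25. Perfect squares starting at 2².
Term 13 comes from subsequence A (its 5th entry): 46.
Position 14 → subsequence B, term 5 = 891.
Position 15 → subsequence C, term 5 = 36.

46, 891, 36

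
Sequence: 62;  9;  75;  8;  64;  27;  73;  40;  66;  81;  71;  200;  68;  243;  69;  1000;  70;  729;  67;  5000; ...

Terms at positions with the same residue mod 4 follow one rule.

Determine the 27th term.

63

Taking every 4th term gives 4 separate tracks.
Stream A = 62, 64, 66, 68, 70: arithmetic, step +2.
Stream B = 9, 27, 81, 243, 729: powers 3^2, 3^3, 3^4, ….
Stream C = 75, 73, 71, 69, 67: linear: a_n = 77 − 2·n.
Stream D = 8, 40, 200, 1000, 5000: geometric with ratio 5.
Term 27 comes from stream C (its 7th entry): 63.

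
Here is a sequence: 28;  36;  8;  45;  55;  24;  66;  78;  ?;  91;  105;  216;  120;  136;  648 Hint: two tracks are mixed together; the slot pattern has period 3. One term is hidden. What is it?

Reading positions in blocks of 3 reveals the pattern AAB — 2 tracks woven together.
Stream A: 28, 36, 45, 55, 66, 78, 91, 105, 120, 136. Triangular numbers n(n+1)/2 for n = 7, 8, ….
Stream B: 8, 24, ?, 216, 648. Geometric, ×3 each step.
Filling stream B at index 3 by its rule yields 72.

72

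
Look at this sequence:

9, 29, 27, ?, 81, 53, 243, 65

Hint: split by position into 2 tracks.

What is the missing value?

Odd-indexed and even-indexed terms follow separate rules.
Track A is 9, 27, 81, 243, which is a geometric progression (common ratio 3).
Track B is 29, ?, 53, 65, which is arithmetic with common difference +12.
Filling track B at index 2 by its rule yields 41.

41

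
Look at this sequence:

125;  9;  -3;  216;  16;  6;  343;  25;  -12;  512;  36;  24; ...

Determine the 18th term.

96

Taking every 3rd term gives 3 separate tracks.
Track A is 125, 216, 343, 512, which is perfect cubes starting at 5³.
Track B is 9, 16, 25, 36, which is perfect squares starting at 3².
Track C is -3, 6, -12, 24, which is a geometric progression (common ratio -2).
Position 18 falls in track C as its term 6, giving 96.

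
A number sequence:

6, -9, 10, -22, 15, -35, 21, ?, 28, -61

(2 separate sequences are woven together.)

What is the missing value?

-48

Split by position mod 2 into 2 tracks.
Track A: 6, 10, 15, 21, 28 (triangular numbers starting at T_3).
Track B: -9, -22, -35, ?, -61 (subtracting 13 each time).
So the missing entry in track B is -48.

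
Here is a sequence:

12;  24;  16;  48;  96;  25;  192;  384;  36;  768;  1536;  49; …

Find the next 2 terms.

Positions follow the repeating pattern AAB; grouping by letter gives 2 tracks.
Track A: 12, 24, 48, 96, 192, 384, 768, 1536. Geometric with ratio 2.
Track B: 16, 25, 36, 49. Perfect squares starting at 4².
Term 13 comes from track A (its 9th entry): 3072.
Position 14 falls in track A as its term 10, giving 6144.

3072, 6144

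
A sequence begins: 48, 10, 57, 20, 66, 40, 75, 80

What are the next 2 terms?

Split by position mod 2 into 2 tracks.
Track A: 48, 57, 66, 75 — adding 9 each time.
Track B: 10, 20, 40, 80 — geometric with ratio 2.
Position 9 falls in track A as its term 5, giving 84.
The 10th slot belongs to track B; its 5th term is 160.

84, 160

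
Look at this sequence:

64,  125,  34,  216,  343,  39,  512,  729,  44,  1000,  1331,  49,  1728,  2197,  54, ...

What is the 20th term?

The slot pattern repeats as AAB (period 3), so there are 2 interleaved tracks.
Stream A = 64, 125, 216, 343, 512, 729, 1000, 1331, 1728, 2197: the cubes 4³, 5³, 6³, ….
Stream B = 34, 39, 44, 49, 54: arithmetic with common difference +5.
The 20th slot belongs to stream A; its 14th term is 4913.

4913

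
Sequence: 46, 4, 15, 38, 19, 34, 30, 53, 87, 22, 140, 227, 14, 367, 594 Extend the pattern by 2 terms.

6, 961

The slot pattern repeats as ABB (period 3), so there are 2 interleaved tracks.
Subsequence A: 46, 38, 30, 22, 14 — arithmetic, step −8.
Subsequence B: 4, 15, 19, 34, 53, 87, 140, 227, 367, 594 — each term equals the sum of the previous two.
Position 16 → subsequence A, term 6 = 6.
Position 17 → subsequence B, term 11 = 961.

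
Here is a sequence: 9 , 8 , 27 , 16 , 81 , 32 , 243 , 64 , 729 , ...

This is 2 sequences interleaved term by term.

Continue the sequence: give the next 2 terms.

Odd-indexed and even-indexed terms follow separate rules.
Track A: 9, 27, 81, 243, 729. Geometric with ratio 3.
Track B: 8, 16, 32, 64. Powers of 2.
Term 10 comes from track B (its 5th entry): 128.
Position 11 → track A, term 6 = 2187.

128, 2187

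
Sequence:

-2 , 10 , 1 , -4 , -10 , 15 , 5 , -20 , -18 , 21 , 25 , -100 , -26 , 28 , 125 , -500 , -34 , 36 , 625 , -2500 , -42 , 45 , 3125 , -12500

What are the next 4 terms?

-50, 55, 15625, -62500

Split by position mod 4: positions 1, 5, 9, … form one track, and each other residue class forms its own.
Track A is -2, -10, -18, -26, -34, -42, which is subtracting 8 each time.
Track B is 10, 15, 21, 28, 36, 45, which is triangular numbers starting at T_4.
Track C is 1, 5, 25, 125, 625, 3125, which is powers 5^0, 5^1, 5^2, ….
Track D is -4, -20, -100, -500, -2500, -12500, which is multiplying by 5 each time.
Position 25 falls in track A as its term 7, giving -50.
The 26th slot belongs to track B; its 7th term is 55.
Term 27 comes from track C (its 7th entry): 15625.
Term 28 comes from track D (its 7th entry): -62500.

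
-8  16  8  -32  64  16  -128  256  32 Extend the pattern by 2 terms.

Reading positions in blocks of 3 reveals the pattern AAB — 2 tracks woven together.
Stream A: -8, 16, -32, 64, -128, 256 (geometric, ×-2 each step).
Stream B: 8, 16, 32 (successive powers of 2).
Position 10 → stream A, term 7 = -512.
Position 11 falls in stream A as its term 8, giving 1024.

-512, 1024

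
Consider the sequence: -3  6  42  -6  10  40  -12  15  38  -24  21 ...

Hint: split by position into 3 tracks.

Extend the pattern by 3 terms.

36, -48, 28

Split by position mod 3 into 3 tracks.
Stream A is -3, -6, -12, -24, which is a geometric progression (common ratio 2).
Stream B is 6, 10, 15, 21, which is triangular numbers starting at T_3.
Stream C is 42, 40, 38, which is arithmetic with common difference −2.
The 12th slot belongs to stream C; its 4th term is 36.
Position 13 falls in stream A as its term 5, giving -48.
The 14th slot belongs to stream B; its 5th term is 28.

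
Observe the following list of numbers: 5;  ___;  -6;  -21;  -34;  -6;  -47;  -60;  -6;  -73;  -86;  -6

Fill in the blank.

-8

Positions follow the repeating pattern AAB; grouping by letter gives 2 tracks.
Stream A = 5, ?, -21, -34, -47, -60, -73, -86: subtracting 13 each time.
Stream B = -6, -6, -6, -6: the constant sequence -6.
Stream A's pattern makes the blank -8.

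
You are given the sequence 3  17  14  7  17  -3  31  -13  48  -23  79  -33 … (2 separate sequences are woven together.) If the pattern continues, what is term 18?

Odd-indexed and even-indexed terms follow separate rules.
Track A = 3, 14, 17, 31, 48, 79: each term equals the sum of the previous two.
Track B = 17, 7, -3, -13, -23, -33: arithmetic, step −10.
Position 18 → track B, term 9 = -63.

-63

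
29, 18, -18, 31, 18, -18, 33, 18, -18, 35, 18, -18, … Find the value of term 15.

Positions follow the repeating pattern ABB; grouping by letter gives 2 tracks.
Stream A: 29, 31, 33, 35 — arithmetic, step +2.
Stream B: 18, -18, 18, -18, 18, -18, 18, -18 — oscillating between 18 and -18.
Term 15 comes from stream B (its 10th entry): -18.

-18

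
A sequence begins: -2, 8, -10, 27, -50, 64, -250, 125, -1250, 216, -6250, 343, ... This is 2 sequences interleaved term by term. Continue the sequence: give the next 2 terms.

The terms cycle through 2 interleaved subsequences.
Track A: -2, -10, -50, -250, -1250, -6250. Geometric, ×5 each step.
Track B: 8, 27, 64, 125, 216, 343. Consecutive cubes n³ from n = 2.
Position 13 falls in track A as its term 7, giving -31250.
Position 14 falls in track B as its term 7, giving 512.

-31250, 512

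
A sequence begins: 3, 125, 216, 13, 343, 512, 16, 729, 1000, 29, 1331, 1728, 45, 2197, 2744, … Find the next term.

74

The slot pattern repeats as ABB (period 3), so there are 2 interleaved tracks.
Track A: 3, 13, 16, 29, 45 (a Fibonacci-like recurrence a_n = a_{n-1} + a_{n-2}).
Track B: 125, 216, 343, 512, 729, 1000, 1331, 1728, 2197, 2744 (perfect cubes starting at 5³).
Term 16 comes from track A (its 6th entry): 74.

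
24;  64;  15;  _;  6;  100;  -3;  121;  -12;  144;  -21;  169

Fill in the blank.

Positions 1, 3, 5, … form one subsequence and positions 2, 4, 6, … form another.
Stream A: 24, 15, 6, -3, -12, -21. Arithmetic, step −9.
Stream B: 64, ?, 100, 121, 144, 169. Consecutive squares n² from n = 8.
The gap is stream B's term 2; the rule gives 81.

81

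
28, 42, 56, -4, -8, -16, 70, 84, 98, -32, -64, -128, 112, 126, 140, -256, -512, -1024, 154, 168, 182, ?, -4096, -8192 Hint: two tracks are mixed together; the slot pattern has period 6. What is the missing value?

Positions follow the repeating pattern AAABBB; grouping by letter gives 2 tracks.
Track A: 28, 42, 56, 70, 84, 98, 112, 126, 140, 154, 168, 182 (arithmetic with common difference +14).
Track B: -4, -8, -16, -32, -64, -128, -256, -512, -1024, ?, -4096, -8192 (a geometric progression (common ratio 2)).
Track B's pattern makes the blank -2048.

-2048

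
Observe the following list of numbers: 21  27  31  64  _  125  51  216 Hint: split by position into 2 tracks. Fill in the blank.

Odd-indexed and even-indexed terms follow separate rules.
Stream A: 21, 31, ?, 51 — arithmetic, step +10.
Stream B: 27, 64, 125, 216 — consecutive cubes n³ from n = 3.
Filling stream A at index 3 by its rule yields 41.

41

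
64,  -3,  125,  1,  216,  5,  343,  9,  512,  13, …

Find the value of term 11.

The terms cycle through 2 interleaved subsequences.
Track A: 64, 125, 216, 343, 512 — the cubes 4³, 5³, 6³, ….
Track B: -3, 1, 5, 9, 13 — adding 4 each time.
Position 11 falls in track A as its term 6, giving 729.

729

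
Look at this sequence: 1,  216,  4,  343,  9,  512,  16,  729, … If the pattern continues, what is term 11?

Odd-indexed and even-indexed terms follow separate rules.
Subsequence A: 1, 4, 9, 16 (the squares 1², 2², 3², …).
Subsequence B: 216, 343, 512, 729 (perfect cubes starting at 6³).
Term 11 comes from subsequence A (its 6th entry): 36.

36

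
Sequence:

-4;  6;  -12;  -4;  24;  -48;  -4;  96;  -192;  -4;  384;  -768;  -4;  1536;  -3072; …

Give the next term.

-4

The slot pattern repeats as ABB (period 3), so there are 2 interleaved tracks.
Track A: -4, -4, -4, -4, -4. Constant -4.
Track B: 6, -12, 24, -48, 96, -192, 384, -768, 1536, -3072. A geometric progression (common ratio -2).
Position 16 falls in track A as its term 6, giving -4.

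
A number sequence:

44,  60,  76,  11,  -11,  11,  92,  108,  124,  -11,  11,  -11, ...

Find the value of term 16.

11

Reading positions in blocks of 6 reveals the pattern AAABBB — 2 tracks woven together.
Stream A is 44, 60, 76, 92, 108, 124, which is arithmetic, step +16.
Stream B is 11, -11, 11, -11, 11, -11, which is the oscillation 11·(−1)^(n+1).
The 16th slot belongs to stream B; its 7th term is 11.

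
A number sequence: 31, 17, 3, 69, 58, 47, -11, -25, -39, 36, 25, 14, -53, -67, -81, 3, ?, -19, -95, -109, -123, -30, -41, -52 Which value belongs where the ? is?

-8

Reading positions in blocks of 6 reveals the pattern AAABBB — 2 tracks woven together.
Subsequence A is 31, 17, 3, -11, -25, -39, -53, -67, -81, -95, -109, -123, which is subtracting 14 each time.
Subsequence B is 69, 58, 47, 36, 25, 14, 3, ?, -19, -30, -41, -52, which is linear: a_n = 80 − 11·n.
The gap is subsequence B's term 8; the rule gives -8.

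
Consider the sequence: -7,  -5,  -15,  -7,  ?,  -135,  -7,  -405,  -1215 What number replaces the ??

-45

Reading positions in blocks of 3 reveals the pattern ABB — 2 tracks woven together.
Subsequence A: -7, -7, -7. Always -7.
Subsequence B: -5, -15, ?, -135, -405, -1215. A geometric progression (common ratio 3).
Filling subsequence B at index 3 by its rule yields -45.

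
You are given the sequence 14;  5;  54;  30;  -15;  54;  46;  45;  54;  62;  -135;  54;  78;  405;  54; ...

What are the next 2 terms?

94, -1215

Read the sequence 3 terms at a time; column i is its own pattern.
Stream A: 14, 30, 46, 62, 78 (linear: a_n = -2 + 16·n).
Stream B: 5, -15, 45, -135, 405 (multiplying by -3 each time).
Stream C: 54, 54, 54, 54, 54 (always 54).
Term 16 comes from stream A (its 6th entry): 94.
Position 17 falls in stream B as its term 6, giving -1215.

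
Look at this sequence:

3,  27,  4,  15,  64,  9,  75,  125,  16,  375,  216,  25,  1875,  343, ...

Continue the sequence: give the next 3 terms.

Split by position mod 3 into 3 tracks.
Track A: 3, 15, 75, 375, 1875 — multiplying by 5 each time.
Track B: 27, 64, 125, 216, 343 — the cubes 3³, 4³, 5³, ….
Track C: 4, 9, 16, 25 — the squares 2², 3², 4², ….
Position 15 falls in track C as its term 5, giving 36.
Position 16 falls in track A as its term 6, giving 9375.
The 17th slot belongs to track B; its 6th term is 512.

36, 9375, 512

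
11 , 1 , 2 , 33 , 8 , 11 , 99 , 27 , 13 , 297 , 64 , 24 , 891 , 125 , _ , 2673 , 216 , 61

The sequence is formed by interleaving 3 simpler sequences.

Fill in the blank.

Split by position mod 3 into 3 tracks.
Subsequence A: 11, 33, 99, 297, 891, 2673 (geometric, ×3 each step).
Subsequence B: 1, 8, 27, 64, 125, 216 (the cubes 1³, 2³, 3³, …).
Subsequence C: 2, 11, 13, 24, ?, 61 (each term equals the sum of the previous two).
So the missing entry in subsequence C is 37.

37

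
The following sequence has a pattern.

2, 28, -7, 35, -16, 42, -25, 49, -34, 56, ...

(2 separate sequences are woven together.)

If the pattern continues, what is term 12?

63

Odd-indexed and even-indexed terms follow separate rules.
Track A: 2, -7, -16, -25, -34 (arithmetic with common difference −9).
Track B: 28, 35, 42, 49, 56 (adding 7 each time).
Term 12 comes from track B (its 6th entry): 63.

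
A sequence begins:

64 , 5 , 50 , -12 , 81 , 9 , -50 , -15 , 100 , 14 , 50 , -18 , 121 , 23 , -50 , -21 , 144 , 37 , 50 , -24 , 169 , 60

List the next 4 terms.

-50, -27, 196, 97

The terms cycle through 4 interleaved subsequences.
Track A: 64, 81, 100, 121, 144, 169. Consecutive squares n² from n = 8.
Track B: 5, 9, 14, 23, 37, 60. Fibonacci-style (each term is the sum of the two before it).
Track C: 50, -50, 50, -50, 50. Alternating ±50.
Track D: -12, -15, -18, -21, -24. Subtracting 3 each time.
Term 23 comes from track C (its 6th entry): -50.
The 24th slot belongs to track D; its 6th term is -27.
Position 25 → track A, term 7 = 196.
Position 26 falls in track B as its term 7, giving 97.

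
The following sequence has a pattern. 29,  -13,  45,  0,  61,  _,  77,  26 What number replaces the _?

13

Split by position mod 2 into 2 tracks.
Subsequence A = 29, 45, 61, 77: adding 16 each time.
Subsequence B = -13, 0, ?, 26: linear: a_n = -26 + 13·n.
Filling subsequence B at index 3 by its rule yields 13.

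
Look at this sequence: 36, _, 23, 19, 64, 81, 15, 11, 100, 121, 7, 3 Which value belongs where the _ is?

Reading positions in blocks of 4 reveals the pattern AABB — 2 tracks woven together.
Subsequence A: 36, ?, 64, 81, 100, 121 — the squares 6², 7², 8², ….
Subsequence B: 23, 19, 15, 11, 7, 3 — subtracting 4 each time.
Subsequence A's pattern makes the blank 49.

49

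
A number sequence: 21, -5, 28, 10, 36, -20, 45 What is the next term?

40

The terms cycle through 2 interleaved subsequences.
Stream A: 21, 28, 36, 45 (triangular numbers n(n+1)/2 for n = 6, 7, …).
Stream B: -5, 10, -20 (geometric, ×-2 each step).
Term 8 comes from stream B (its 4th entry): 40.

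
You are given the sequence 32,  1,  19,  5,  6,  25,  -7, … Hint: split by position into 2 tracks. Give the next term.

Odd-indexed and even-indexed terms follow separate rules.
Track A: 32, 19, 6, -7. Arithmetic with common difference −13.
Track B: 1, 5, 25. Powers 5^0, 5^1, 5^2, ….
Term 8 comes from track B (its 4th entry): 125.

125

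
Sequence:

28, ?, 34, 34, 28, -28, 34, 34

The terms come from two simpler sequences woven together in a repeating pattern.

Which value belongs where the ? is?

-28

The slot pattern repeats as AABB (period 4), so there are 2 interleaved tracks.
Track A: 28, ?, 28, -28 (alternating ±28).
Track B: 34, 34, 34, 34 (always 34).
Filling track A at index 2 by its rule yields -28.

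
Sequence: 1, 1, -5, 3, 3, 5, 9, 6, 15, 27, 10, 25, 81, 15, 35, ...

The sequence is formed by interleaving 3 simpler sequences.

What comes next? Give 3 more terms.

Taking every 3rd term gives 3 separate tracks.
Track A: 1, 3, 9, 27, 81 — successive powers of 3.
Track B: 1, 3, 6, 10, 15 — triangular numbers n(n+1)/2 for n = 1, 2, ….
Track C: -5, 5, 15, 25, 35 — linear: a_n = -15 + 10·n.
Position 16 falls in track A as its term 6, giving 243.
Position 17 falls in track B as its term 6, giving 21.
Position 18 → track C, term 6 = 45.

243, 21, 45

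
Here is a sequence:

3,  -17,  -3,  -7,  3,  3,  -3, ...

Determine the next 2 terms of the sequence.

The terms cycle through 2 interleaved subsequences.
Track A: 3, -3, 3, -3 (oscillating between 3 and -3).
Track B: -17, -7, 3 (arithmetic, step +10).
Position 8 → track B, term 4 = 13.
Term 9 comes from track A (its 5th entry): 3.

13, 3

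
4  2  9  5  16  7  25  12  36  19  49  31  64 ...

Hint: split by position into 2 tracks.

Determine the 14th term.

Odd-indexed and even-indexed terms follow separate rules.
Track A: 4, 9, 16, 25, 36, 49, 64 (the squares 2², 3², 4², …).
Track B: 2, 5, 7, 12, 19, 31 (a Fibonacci-like recurrence a_n = a_{n-1} + a_{n-2}).
Term 14 comes from track B (its 7th entry): 50.

50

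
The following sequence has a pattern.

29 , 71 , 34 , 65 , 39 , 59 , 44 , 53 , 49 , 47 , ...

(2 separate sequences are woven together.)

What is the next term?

54

Split by position mod 2 into 2 tracks.
Track A = 29, 34, 39, 44, 49: arithmetic, step +5.
Track B = 71, 65, 59, 53, 47: subtracting 6 each time.
Position 11 falls in track A as its term 6, giving 54.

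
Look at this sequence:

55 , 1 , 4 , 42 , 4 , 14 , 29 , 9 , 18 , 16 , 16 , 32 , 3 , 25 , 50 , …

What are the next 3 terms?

The terms cycle through 3 interleaved subsequences.
Subsequence A: 55, 42, 29, 16, 3. Subtracting 13 each time.
Subsequence B: 1, 4, 9, 16, 25. Consecutive squares n² from n = 1.
Subsequence C: 4, 14, 18, 32, 50. Fibonacci-style (each term is the sum of the two before it).
Position 16 → subsequence A, term 6 = -10.
Term 17 comes from subsequence B (its 6th entry): 36.
Term 18 comes from subsequence C (its 6th entry): 82.

-10, 36, 82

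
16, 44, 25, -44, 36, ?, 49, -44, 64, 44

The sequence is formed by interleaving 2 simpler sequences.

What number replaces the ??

Split by position mod 2 into 2 tracks.
Subsequence A: 16, 25, 36, 49, 64 (perfect squares starting at 4²).
Subsequence B: 44, -44, ?, -44, 44 (alternating ±44).
Subsequence B's pattern makes the blank 44.

44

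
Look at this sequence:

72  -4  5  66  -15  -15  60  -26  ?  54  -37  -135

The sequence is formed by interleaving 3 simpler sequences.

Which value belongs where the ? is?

Taking every 3rd term gives 3 separate tracks.
Track A: 72, 66, 60, 54 (linear: a_n = 78 − 6·n).
Track B: -4, -15, -26, -37 (linear: a_n = 7 − 11·n).
Track C: 5, -15, ?, -135 (multiplying by -3 each time).
So the missing entry in track C is 45.

45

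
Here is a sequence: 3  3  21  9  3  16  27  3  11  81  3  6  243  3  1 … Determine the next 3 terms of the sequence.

Split by position mod 3: positions 1, 4, 7, … form one track, and each other residue class forms its own.
Track A: 3, 9, 27, 81, 243 — powers of 3.
Track B: 3, 3, 3, 3, 3 — the constant sequence 3.
Track C: 21, 16, 11, 6, 1 — arithmetic with common difference −5.
The 16th slot belongs to track A; its 6th term is 729.
Term 17 comes from track B (its 6th entry): 3.
Position 18 → track C, term 6 = -4.

729, 3, -4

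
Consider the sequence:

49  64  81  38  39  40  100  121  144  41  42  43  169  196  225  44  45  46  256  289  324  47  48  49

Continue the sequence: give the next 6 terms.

Positions follow the repeating pattern AAABBB; grouping by letter gives 2 tracks.
Subsequence A: 49, 64, 81, 100, 121, 144, 169, 196, 225, 256, 289, 324. The squares 7², 8², 9², ….
Subsequence B: 38, 39, 40, 41, 42, 43, 44, 45, 46, 47, 48, 49. Arithmetic, step +1.
Term 25 comes from subsequence A (its 13th entry): 361.
Position 26 falls in subsequence A as its term 14, giving 400.
Position 27 → subsequence A, term 15 = 441.
Position 28 falls in subsequence B as its term 13, giving 50.
The 29th slot belongs to subsequence B; its 14th term is 51.
Position 30 falls in subsequence B as its term 15, giving 52.

361, 400, 441, 50, 51, 52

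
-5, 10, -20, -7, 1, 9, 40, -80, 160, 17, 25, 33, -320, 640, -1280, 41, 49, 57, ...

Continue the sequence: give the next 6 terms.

Positions follow the repeating pattern AAABBB; grouping by letter gives 2 tracks.
Stream A is -5, 10, -20, 40, -80, 160, -320, 640, -1280, which is multiplying by -2 each time.
Stream B is -7, 1, 9, 17, 25, 33, 41, 49, 57, which is adding 8 each time.
Term 19 comes from stream A (its 10th entry): 2560.
Position 20 falls in stream A as its term 11, giving -5120.
Position 21 falls in stream A as its term 12, giving 10240.
The 22nd slot belongs to stream B; its 10th term is 65.
Position 23 → stream B, term 11 = 73.
Position 24 falls in stream B as its term 12, giving 81.

2560, -5120, 10240, 65, 73, 81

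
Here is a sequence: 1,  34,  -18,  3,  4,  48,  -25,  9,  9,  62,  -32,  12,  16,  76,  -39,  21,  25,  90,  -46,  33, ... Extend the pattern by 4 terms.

Split by position mod 4: positions 1, 5, 9, … form one track, and each other residue class forms its own.
Stream A: 1, 4, 9, 16, 25 (consecutive squares n² from n = 1).
Stream B: 34, 48, 62, 76, 90 (linear: a_n = 20 + 14·n).
Stream C: -18, -25, -32, -39, -46 (linear: a_n = -11 − 7·n).
Stream D: 3, 9, 12, 21, 33 (Fibonacci-style (each term is the sum of the two before it)).
The 21st slot belongs to stream A; its 6th term is 36.
Position 22 → stream B, term 6 = 104.
Position 23 falls in stream C as its term 6, giving -53.
Position 24 falls in stream D as its term 6, giving 54.

36, 104, -53, 54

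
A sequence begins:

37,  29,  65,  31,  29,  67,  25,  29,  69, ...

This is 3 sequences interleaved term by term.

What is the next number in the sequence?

The terms cycle through 3 interleaved subsequences.
Stream A: 37, 31, 25 — arithmetic with common difference −6.
Stream B: 29, 29, 29 — the constant sequence 29.
Stream C: 65, 67, 69 — linear: a_n = 63 + 2·n.
Position 10 → stream A, term 4 = 19.

19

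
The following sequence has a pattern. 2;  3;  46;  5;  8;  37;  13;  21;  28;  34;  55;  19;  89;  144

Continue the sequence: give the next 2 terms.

Reading positions in blocks of 3 reveals the pattern AAB — 2 tracks woven together.
Track A: 2, 3, 5, 8, 13, 21, 34, 55, 89, 144 (a Fibonacci-like recurrence a_n = a_{n-1} + a_{n-2}).
Track B: 46, 37, 28, 19 (linear: a_n = 55 − 9·n).
Position 15 → track B, term 5 = 10.
Position 16 falls in track A as its term 11, giving 233.

10, 233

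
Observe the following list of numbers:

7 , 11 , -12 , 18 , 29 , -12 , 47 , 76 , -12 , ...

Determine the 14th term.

The slot pattern repeats as AAB (period 3), so there are 2 interleaved tracks.
Stream A: 7, 11, 18, 29, 47, 76 — each term equals the sum of the previous two.
Stream B: -12, -12, -12 — constant -12.
Position 14 falls in stream A as its term 10, giving 521.

521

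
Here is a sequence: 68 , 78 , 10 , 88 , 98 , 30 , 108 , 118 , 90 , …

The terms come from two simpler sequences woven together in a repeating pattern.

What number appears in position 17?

The slot pattern repeats as AAB (period 3), so there are 2 interleaved tracks.
Subsequence A = 68, 78, 88, 98, 108, 118: adding 10 each time.
Subsequence B = 10, 30, 90: a geometric progression (common ratio 3).
Position 17 → subsequence A, term 12 = 178.

178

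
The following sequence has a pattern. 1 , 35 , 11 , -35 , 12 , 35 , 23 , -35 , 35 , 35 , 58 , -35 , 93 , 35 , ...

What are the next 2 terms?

Split by position mod 2 into 2 tracks.
Stream A = 1, 11, 12, 23, 35, 58, 93: Fibonacci-style (each term is the sum of the two before it).
Stream B = 35, -35, 35, -35, 35, -35, 35: alternating ±35.
Term 15 comes from stream A (its 8th entry): 151.
Position 16 falls in stream B as its term 8, giving -35.

151, -35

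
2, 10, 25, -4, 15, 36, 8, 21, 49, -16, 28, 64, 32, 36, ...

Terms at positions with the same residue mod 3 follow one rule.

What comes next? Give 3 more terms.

Read the sequence 3 terms at a time; column i is its own pattern.
Track A: 2, -4, 8, -16, 32. A geometric progression (common ratio -2).
Track B: 10, 15, 21, 28, 36. The triangular numbers T_4, T_5, ….
Track C: 25, 36, 49, 64. The squares 5², 6², 7², ….
Position 15 → track C, term 5 = 81.
Position 16 falls in track A as its term 6, giving -64.
Term 17 comes from track B (its 6th entry): 45.

81, -64, 45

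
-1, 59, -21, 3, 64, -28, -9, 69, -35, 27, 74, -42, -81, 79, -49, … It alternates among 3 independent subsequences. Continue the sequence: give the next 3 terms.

243, 84, -56

Split by position mod 3 into 3 tracks.
Subsequence A: -1, 3, -9, 27, -81. Multiplying by -3 each time.
Subsequence B: 59, 64, 69, 74, 79. Arithmetic with common difference +5.
Subsequence C: -21, -28, -35, -42, -49. Arithmetic with common difference −7.
Position 16 falls in subsequence A as its term 6, giving 243.
The 17th slot belongs to subsequence B; its 6th term is 84.
Position 18 falls in subsequence C as its term 6, giving -56.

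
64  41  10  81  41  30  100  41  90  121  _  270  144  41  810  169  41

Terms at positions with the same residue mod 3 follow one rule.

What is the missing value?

41

Split by position mod 3 into 3 tracks.
Stream A = 64, 81, 100, 121, 144, 169: the squares 8², 9², 10², ….
Stream B = 41, 41, 41, ?, 41, 41: always 41.
Stream C = 10, 30, 90, 270, 810: multiplying by 3 each time.
Filling stream B at index 4 by its rule yields 41.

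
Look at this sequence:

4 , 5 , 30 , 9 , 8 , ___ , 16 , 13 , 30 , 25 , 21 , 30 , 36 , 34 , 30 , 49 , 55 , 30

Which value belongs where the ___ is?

Split by position mod 3 into 3 tracks.
Subsequence A: 4, 9, 16, 25, 36, 49 — consecutive squares n² from n = 2.
Subsequence B: 5, 8, 13, 21, 34, 55 — each term equals the sum of the previous two.
Subsequence C: 30, ?, 30, 30, 30, 30 — constant 30.
Subsequence C's pattern makes the blank 30.

30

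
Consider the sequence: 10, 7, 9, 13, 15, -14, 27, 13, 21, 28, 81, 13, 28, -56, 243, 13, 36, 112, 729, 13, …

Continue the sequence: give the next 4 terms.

Split by position mod 4 into 4 tracks.
Track A: 10, 15, 21, 28, 36 — triangular numbers n(n+1)/2 for n = 4, 5, ….
Track B: 7, -14, 28, -56, 112 — multiplying by -2 each time.
Track C: 9, 27, 81, 243, 729 — powers of 3.
Track D: 13, 13, 13, 13, 13 — the constant sequence 13.
Position 21 → track A, term 6 = 45.
Term 22 comes from track B (its 6th entry): -224.
Position 23 falls in track C as its term 6, giving 2187.
Position 24 falls in track D as its term 6, giving 13.

45, -224, 2187, 13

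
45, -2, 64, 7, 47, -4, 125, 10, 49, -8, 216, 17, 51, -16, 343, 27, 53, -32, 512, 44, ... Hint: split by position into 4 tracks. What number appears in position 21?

55

The terms cycle through 4 interleaved subsequences.
Track A is 45, 47, 49, 51, 53, which is arithmetic, step +2.
Track B is -2, -4, -8, -16, -32, which is geometric, ×2 each step.
Track C is 64, 125, 216, 343, 512, which is perfect cubes starting at 4³.
Track D is 7, 10, 17, 27, 44, which is a Fibonacci-like recurrence a_n = a_{n-1} + a_{n-2}.
Term 21 comes from track A (its 6th entry): 55.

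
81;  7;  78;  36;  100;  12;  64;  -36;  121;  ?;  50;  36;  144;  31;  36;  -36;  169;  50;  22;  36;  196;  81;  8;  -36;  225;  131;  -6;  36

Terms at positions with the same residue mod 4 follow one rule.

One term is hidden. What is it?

19

Taking every 4th term gives 4 separate tracks.
Track A is 81, 100, 121, 144, 169, 196, 225, which is the squares 9², 10², 11², ….
Track B is 7, 12, ?, 31, 50, 81, 131, which is each term equals the sum of the previous two.
Track C is 78, 64, 50, 36, 22, 8, -6, which is arithmetic, step −14.
Track D is 36, -36, 36, -36, 36, -36, 36, which is the oscillation 36·(−1)^(n+1).
Filling track B at index 3 by its rule yields 19.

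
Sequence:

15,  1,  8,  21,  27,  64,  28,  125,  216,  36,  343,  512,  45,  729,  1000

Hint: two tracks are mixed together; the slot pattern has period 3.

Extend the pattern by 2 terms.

Reading positions in blocks of 3 reveals the pattern ABB — 2 tracks woven together.
Stream A is 15, 21, 28, 36, 45, which is triangular numbers starting at T_5.
Stream B is 1, 8, 27, 64, 125, 216, 343, 512, 729, 1000, which is perfect cubes starting at 1³.
Position 16 → stream A, term 6 = 55.
Position 17 → stream B, term 11 = 1331.

55, 1331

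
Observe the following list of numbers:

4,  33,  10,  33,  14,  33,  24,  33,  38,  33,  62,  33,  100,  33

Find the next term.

162

Positions 1, 3, 5, … form one subsequence and positions 2, 4, 6, … form another.
Track A: 4, 10, 14, 24, 38, 62, 100 (Fibonacci-style (each term is the sum of the two before it)).
Track B: 33, 33, 33, 33, 33, 33, 33 (the constant sequence 33).
The 15th slot belongs to track A; its 8th term is 162.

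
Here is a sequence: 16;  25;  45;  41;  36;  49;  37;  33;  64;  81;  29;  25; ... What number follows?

Positions follow the repeating pattern AABB; grouping by letter gives 2 tracks.
Track A is 16, 25, 36, 49, 64, 81, which is consecutive squares n² from n = 4.
Track B is 45, 41, 37, 33, 29, 25, which is subtracting 4 each time.
The 13th slot belongs to track A; its 7th term is 100.

100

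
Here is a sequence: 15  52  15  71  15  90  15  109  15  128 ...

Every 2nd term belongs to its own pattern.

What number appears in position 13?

15

Split by position mod 2 into 2 tracks.
Stream A: 15, 15, 15, 15, 15 (the constant sequence 15).
Stream B: 52, 71, 90, 109, 128 (arithmetic with common difference +19).
Position 13 falls in stream A as its term 7, giving 15.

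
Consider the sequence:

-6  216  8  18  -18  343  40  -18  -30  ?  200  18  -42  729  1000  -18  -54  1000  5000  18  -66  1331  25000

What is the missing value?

Read the sequence 4 terms at a time; column i is its own pattern.
Subsequence A: -6, -18, -30, -42, -54, -66. Linear: a_n = 6 − 12·n.
Subsequence B: 216, 343, ?, 729, 1000, 1331. The cubes 6³, 7³, 8³, ….
Subsequence C: 8, 40, 200, 1000, 5000, 25000. Geometric with ratio 5.
Subsequence D: 18, -18, 18, -18, 18. Oscillating between 18 and -18.
The gap is subsequence B's term 3; the rule gives 512.

512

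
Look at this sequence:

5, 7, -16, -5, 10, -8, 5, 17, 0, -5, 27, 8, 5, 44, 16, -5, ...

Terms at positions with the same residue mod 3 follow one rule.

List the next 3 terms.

71, 24, 5

The terms cycle through 3 interleaved subsequences.
Track A: 5, -5, 5, -5, 5, -5 — oscillating between 5 and -5.
Track B: 7, 10, 17, 27, 44 — each term equals the sum of the previous two.
Track C: -16, -8, 0, 8, 16 — arithmetic, step +8.
Term 17 comes from track B (its 6th entry): 71.
The 18th slot belongs to track C; its 6th term is 24.
Position 19 falls in track A as its term 7, giving 5.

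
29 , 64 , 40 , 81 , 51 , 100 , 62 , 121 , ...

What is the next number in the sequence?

73

The terms cycle through 2 interleaved subsequences.
Track A is 29, 40, 51, 62, which is adding 11 each time.
Track B is 64, 81, 100, 121, which is the squares 8², 9², 10², ….
Term 9 comes from track A (its 5th entry): 73.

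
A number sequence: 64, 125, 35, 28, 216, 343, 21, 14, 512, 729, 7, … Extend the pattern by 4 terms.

Reading positions in blocks of 4 reveals the pattern AABB — 2 tracks woven together.
Track A: 64, 125, 216, 343, 512, 729 (consecutive cubes n³ from n = 4).
Track B: 35, 28, 21, 14, 7 (linear: a_n = 42 − 7·n).
Term 12 comes from track B (its 6th entry): 0.
Term 13 comes from track A (its 7th entry): 1000.
Position 14 falls in track A as its term 8, giving 1331.
Position 15 → track B, term 7 = -7.

0, 1000, 1331, -7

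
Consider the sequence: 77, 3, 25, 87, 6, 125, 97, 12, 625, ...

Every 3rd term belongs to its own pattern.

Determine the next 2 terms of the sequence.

Read the sequence 3 terms at a time; column i is its own pattern.
Subsequence A = 77, 87, 97: linear: a_n = 67 + 10·n.
Subsequence B = 3, 6, 12: geometric with ratio 2.
Subsequence C = 25, 125, 625: powers 5^2, 5^3, 5^4, ….
Position 10 falls in subsequence A as its term 4, giving 107.
Position 11 → subsequence B, term 4 = 24.

107, 24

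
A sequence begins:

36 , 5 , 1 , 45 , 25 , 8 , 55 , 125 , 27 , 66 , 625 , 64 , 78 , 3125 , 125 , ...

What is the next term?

91

Read the sequence 3 terms at a time; column i is its own pattern.
Subsequence A is 36, 45, 55, 66, 78, which is the triangular numbers T_8, T_9, ….
Subsequence B is 5, 25, 125, 625, 3125, which is successive powers of 5.
Subsequence C is 1, 8, 27, 64, 125, which is the cubes 1³, 2³, 3³, ….
The 16th slot belongs to subsequence A; its 6th term is 91.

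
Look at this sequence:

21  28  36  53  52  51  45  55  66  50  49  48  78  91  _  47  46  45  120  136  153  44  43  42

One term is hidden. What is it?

105

Reading positions in blocks of 6 reveals the pattern AAABBB — 2 tracks woven together.
Stream A: 21, 28, 36, 45, 55, 66, 78, 91, ?, 120, 136, 153 (the triangular numbers T_6, T_7, …).
Stream B: 53, 52, 51, 50, 49, 48, 47, 46, 45, 44, 43, 42 (linear: a_n = 54 − n).
Stream A's pattern makes the blank 105.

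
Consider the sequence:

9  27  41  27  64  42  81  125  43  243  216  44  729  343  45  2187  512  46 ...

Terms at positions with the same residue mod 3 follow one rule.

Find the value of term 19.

Split by position mod 3: positions 1, 4, 7, … form one track, and each other residue class forms its own.
Stream A = 9, 27, 81, 243, 729, 2187: geometric with ratio 3.
Stream B = 27, 64, 125, 216, 343, 512: perfect cubes starting at 3³.
Stream C = 41, 42, 43, 44, 45, 46: adding 1 each time.
Position 19 → stream A, term 7 = 6561.

6561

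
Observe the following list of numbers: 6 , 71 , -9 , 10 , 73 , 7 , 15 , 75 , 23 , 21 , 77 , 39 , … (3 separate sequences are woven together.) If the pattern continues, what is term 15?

Taking every 3rd term gives 3 separate tracks.
Subsequence A is 6, 10, 15, 21, which is triangular numbers n(n+1)/2 for n = 3, 4, ….
Subsequence B is 71, 73, 75, 77, which is arithmetic, step +2.
Subsequence C is -9, 7, 23, 39, which is arithmetic with common difference +16.
Term 15 comes from subsequence C (its 5th entry): 55.

55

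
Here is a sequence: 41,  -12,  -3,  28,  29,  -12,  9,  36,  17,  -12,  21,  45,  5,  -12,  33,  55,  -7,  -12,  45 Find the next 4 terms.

66, -19, -12, 57

Split by position mod 4 into 4 tracks.
Subsequence A is 41, 29, 17, 5, -7, which is linear: a_n = 53 − 12·n.
Subsequence B is -12, -12, -12, -12, -12, which is constant -12.
Subsequence C is -3, 9, 21, 33, 45, which is arithmetic with common difference +12.
Subsequence D is 28, 36, 45, 55, which is triangular numbers starting at T_7.
The 20th slot belongs to subsequence D; its 5th term is 66.
Position 21 falls in subsequence A as its term 6, giving -19.
Position 22 falls in subsequence B as its term 6, giving -12.
The 23rd slot belongs to subsequence C; its 6th term is 57.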